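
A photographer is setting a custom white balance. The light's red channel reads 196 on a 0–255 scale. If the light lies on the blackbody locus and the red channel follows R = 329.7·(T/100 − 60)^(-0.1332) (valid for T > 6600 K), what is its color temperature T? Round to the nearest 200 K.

11000 K

(t − 60)^(-0.1332) = 196/329.7 = 0.59448.
t − 60 = 0.59448^(1/-0.1332) = 0.59448^(-7.508) = 49.621, so t = 109.621.
T = 100·t = 10962 K → 11000 K to the nearest 200 K.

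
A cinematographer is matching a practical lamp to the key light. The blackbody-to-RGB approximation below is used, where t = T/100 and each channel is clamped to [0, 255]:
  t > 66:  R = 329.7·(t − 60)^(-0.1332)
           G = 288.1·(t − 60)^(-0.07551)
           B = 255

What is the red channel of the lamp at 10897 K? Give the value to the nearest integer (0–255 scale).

196

t = 10897/100 = 108.97; the t > 66 branch applies.
R = 329.7·(108.97 − 60)^(-0.1332) = 329.7·48.97^(-0.1332) = 329.7·0.59553 = 196.345.
Rounded: 196.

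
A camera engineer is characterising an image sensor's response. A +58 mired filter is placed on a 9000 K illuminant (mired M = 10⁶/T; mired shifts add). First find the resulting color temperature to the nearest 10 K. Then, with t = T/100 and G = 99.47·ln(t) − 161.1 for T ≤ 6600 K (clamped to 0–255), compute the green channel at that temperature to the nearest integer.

245

M_in = 10⁶/9000 = 111.11; M_out = 111.11 + (+58) = 169.11.
T_out = 10⁶/169.11 = 5913.3 K → 5910 K; t = 59.1.
G = 99.47·ln 59.1 − 161.1 = 99.47·4.0792 − 161.1 = 244.661.
Rounded: 245.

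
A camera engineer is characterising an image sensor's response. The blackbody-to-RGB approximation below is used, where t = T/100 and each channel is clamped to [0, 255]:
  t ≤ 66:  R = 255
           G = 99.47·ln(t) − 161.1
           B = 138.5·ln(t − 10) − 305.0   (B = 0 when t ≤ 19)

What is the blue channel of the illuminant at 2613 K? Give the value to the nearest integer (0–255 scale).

80

t = 2613/100 = 26.13; the t ≤ 66 branch applies.
B = 138.5·ln(26.13 − 10) − 305.0 = 138.5·ln 16.13 − 305.0 = 138.5·2.7807 − 305.0 = 80.124.
Rounded: 80.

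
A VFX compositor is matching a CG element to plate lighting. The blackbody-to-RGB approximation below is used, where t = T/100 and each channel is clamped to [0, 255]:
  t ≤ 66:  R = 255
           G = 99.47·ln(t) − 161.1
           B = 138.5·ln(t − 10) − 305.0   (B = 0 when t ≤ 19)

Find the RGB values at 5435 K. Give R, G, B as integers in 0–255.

t = 5435/100 = 54.35; the t ≤ 66 branch applies.
R = 255 by definition for t ≤ 66.
G = 99.47·ln 54.35 − 161.1 = 99.47·3.9954 − 161.1 = 236.327.
B = 138.5·ln(54.35 − 10) − 305.0 = 138.5·ln 44.35 − 305.0 = 138.5·3.7921 − 305.0 = 220.208.
Rounded: (255, 236, 220).

R=255, G=236, B=220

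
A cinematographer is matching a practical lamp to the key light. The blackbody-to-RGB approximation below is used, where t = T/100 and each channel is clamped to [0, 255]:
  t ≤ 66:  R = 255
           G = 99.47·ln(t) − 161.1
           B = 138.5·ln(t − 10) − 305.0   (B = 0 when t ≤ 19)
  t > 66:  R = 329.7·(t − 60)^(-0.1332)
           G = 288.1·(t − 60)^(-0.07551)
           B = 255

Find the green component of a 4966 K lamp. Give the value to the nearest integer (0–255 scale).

227

t = 4966/100 = 49.66; the t ≤ 66 branch applies.
G = 99.47·ln 49.66 − 161.1 = 99.47·3.9052 − 161.1 = 227.350.
Rounded: 227.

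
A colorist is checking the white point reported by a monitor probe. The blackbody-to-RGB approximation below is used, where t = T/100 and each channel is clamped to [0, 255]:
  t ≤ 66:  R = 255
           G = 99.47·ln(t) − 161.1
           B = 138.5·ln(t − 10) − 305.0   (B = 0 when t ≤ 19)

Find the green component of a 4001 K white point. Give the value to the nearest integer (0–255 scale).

206

t = 4001/100 = 40.01; the t ≤ 66 branch applies.
G = 99.47·ln 40.01 − 161.1 = 99.47·3.6891 − 161.1 = 205.858.
Rounded: 206.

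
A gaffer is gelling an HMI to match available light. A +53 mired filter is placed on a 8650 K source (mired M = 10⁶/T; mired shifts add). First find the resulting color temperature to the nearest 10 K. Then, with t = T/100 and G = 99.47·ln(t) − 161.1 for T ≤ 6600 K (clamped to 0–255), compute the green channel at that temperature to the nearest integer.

M_in = 10⁶/8650 = 115.61; M_out = 115.61 + (+53) = 168.61.
T_out = 10⁶/168.61 = 5931.0 K → 5930 K; t = 59.3.
G = 99.47·ln 59.3 − 161.1 = 99.47·4.0826 − 161.1 = 244.997.
Rounded: 245.

245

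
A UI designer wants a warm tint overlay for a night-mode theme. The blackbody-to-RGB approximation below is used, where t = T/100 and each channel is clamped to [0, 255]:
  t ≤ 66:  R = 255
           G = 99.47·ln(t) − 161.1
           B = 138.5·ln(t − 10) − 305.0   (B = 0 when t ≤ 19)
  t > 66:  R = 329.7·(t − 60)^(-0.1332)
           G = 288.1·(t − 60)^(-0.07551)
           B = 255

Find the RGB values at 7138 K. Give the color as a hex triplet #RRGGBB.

#EEF0FF

t = 7138/100 = 71.38; the t > 66 branch applies.
R = 329.7·(71.38 − 60)^(-0.1332) = 329.7·11.38^(-0.1332) = 329.7·0.72331 = 238.474.
G = 288.1·(71.38 − 60)^(-0.07551) = 288.1·11.38^(-0.07551) = 288.1·0.83224 = 239.770.
B = 255 by definition for t > 66.
Rounded: (238, 240, 255).
In hex: #EEF0FF.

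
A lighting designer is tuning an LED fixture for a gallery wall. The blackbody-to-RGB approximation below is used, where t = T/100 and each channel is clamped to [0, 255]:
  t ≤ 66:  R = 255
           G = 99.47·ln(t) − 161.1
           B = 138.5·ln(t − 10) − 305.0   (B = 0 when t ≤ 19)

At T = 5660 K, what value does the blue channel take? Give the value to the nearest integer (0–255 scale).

t = 5660/100 = 56.6; the t ≤ 66 branch applies.
B = 138.5·ln(56.6 − 10) − 305.0 = 138.5·ln 46.6 − 305.0 = 138.5·3.8416 − 305.0 = 227.062.
Rounded: 227.

227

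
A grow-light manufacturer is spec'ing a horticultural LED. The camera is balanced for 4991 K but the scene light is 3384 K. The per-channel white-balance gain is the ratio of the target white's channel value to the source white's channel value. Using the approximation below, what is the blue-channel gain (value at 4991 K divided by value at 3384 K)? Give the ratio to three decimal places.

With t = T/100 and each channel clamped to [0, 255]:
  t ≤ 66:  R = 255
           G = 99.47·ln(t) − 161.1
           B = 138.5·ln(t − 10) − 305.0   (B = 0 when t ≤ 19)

At 3384 K (t = 33.84):
  B = 138.5·ln(33.84 − 10) − 305.0 = 138.5·ln 23.84 − 305.0 = 138.5·3.1714 − 305.0 = 134.234.
At 4991 K (t = 49.91):
  B = 138.5·ln(49.91 − 10) − 305.0 = 138.5·ln 39.91 − 305.0 = 138.5·3.6866 − 305.0 = 205.598.
Gain = 205.598 / 134.234 = 1.5316 → 1.532.

1.532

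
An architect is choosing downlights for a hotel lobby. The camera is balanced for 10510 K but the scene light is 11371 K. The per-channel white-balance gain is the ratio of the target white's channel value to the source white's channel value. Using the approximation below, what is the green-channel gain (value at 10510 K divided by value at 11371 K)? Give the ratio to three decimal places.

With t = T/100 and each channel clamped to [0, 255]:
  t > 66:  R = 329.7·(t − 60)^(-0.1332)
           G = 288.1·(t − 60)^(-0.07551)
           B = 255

1.013

At 11371 K (t = 113.71):
  G = 288.1·(113.71 − 60)^(-0.07551) = 288.1·53.71^(-0.07551) = 288.1·0.74022 = 213.259.
At 10510 K (t = 105.1):
  G = 288.1·(105.1 − 60)^(-0.07551) = 288.1·45.1^(-0.07551) = 288.1·0.75006 = 216.091.
Gain = 216.091 / 213.259 = 1.0133 → 1.013.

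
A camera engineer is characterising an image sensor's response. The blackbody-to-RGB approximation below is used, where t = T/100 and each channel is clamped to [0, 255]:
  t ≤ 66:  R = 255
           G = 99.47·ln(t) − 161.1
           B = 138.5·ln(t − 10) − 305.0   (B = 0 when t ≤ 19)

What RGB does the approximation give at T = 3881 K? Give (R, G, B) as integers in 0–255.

t = 3881/100 = 38.81; the t ≤ 66 branch applies.
R = 255 by definition for t ≤ 66.
G = 99.47·ln 38.81 − 161.1 = 99.47·3.6587 − 161.1 = 202.829.
B = 138.5·ln(38.81 − 10) − 305.0 = 138.5·ln 28.81 − 305.0 = 138.5·3.3607 − 305.0 = 160.460.
Rounded: (255, 203, 160).

(255, 203, 160)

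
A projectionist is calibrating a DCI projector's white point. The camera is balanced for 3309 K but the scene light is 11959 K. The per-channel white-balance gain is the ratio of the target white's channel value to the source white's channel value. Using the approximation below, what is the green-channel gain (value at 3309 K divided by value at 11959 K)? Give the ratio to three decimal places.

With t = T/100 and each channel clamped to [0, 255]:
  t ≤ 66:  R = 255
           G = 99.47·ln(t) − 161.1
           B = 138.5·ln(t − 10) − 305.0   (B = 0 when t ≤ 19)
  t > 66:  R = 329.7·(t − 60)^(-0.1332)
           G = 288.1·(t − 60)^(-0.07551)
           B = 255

At 11959 K (t = 119.59):
  G = 288.1·(119.59 − 60)^(-0.07551) = 288.1·59.59^(-0.07551) = 288.1·0.73444 = 211.592.
At 3309 K (t = 33.09):
  G = 99.47·ln 33.09 − 161.1 = 99.47·3.4992 − 161.1 = 186.969.
Gain = 186.969 / 211.592 = 0.8836 → 0.884.

0.884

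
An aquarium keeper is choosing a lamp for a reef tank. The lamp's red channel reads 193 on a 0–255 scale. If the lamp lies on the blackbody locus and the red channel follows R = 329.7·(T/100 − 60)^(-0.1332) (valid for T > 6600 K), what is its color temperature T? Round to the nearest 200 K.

11600 K

(t − 60)^(-0.1332) = 193/329.7 = 0.58538.
t − 60 = 0.58538^(1/-0.1332) = 0.58538^(-7.508) = 55.713, so t = 115.713.
T = 100·t = 11571 K → 11600 K to the nearest 200 K.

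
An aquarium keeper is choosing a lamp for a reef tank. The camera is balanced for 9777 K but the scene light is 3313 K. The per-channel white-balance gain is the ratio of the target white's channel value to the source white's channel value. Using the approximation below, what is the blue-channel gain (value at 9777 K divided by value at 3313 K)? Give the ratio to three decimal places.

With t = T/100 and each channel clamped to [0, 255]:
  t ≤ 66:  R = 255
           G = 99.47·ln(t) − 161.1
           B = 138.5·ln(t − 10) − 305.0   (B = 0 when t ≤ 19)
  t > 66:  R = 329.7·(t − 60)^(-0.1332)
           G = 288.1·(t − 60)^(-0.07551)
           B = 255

1.961

At 3313 K (t = 33.13):
  B = 138.5·ln(33.13 − 10) − 305.0 = 138.5·ln 23.13 − 305.0 = 138.5·3.1411 − 305.0 = 130.047.
At 9777 K (t = 97.77):
  B = 255 by definition for t > 66.
Gain = 255.000 / 130.047 = 1.9608 → 1.961.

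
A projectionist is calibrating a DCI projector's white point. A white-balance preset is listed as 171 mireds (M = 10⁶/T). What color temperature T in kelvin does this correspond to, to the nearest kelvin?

T = 10⁶ / 171 = 5847.95 K → 5848 K.

5848 K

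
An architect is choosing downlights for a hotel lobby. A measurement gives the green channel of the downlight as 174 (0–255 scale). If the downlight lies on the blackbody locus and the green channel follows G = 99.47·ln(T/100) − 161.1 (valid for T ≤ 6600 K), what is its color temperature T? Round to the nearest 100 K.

ln t = (174 + 161.1) / 99.47 = 3.3689.
t = e^3.3689 = 29.045.
T = 100·t = 2905 K → 2900 K to the nearest 100 K.

2900 K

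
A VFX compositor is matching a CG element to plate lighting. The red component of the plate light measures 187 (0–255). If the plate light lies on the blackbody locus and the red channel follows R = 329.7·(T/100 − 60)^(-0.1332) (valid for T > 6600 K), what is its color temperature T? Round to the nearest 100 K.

13100 K

(t − 60)^(-0.1332) = 187/329.7 = 0.56718.
t − 60 = 0.56718^(1/-0.1332) = 0.56718^(-7.508) = 70.620, so t = 130.620.
T = 100·t = 13062 K → 13100 K to the nearest 100 K.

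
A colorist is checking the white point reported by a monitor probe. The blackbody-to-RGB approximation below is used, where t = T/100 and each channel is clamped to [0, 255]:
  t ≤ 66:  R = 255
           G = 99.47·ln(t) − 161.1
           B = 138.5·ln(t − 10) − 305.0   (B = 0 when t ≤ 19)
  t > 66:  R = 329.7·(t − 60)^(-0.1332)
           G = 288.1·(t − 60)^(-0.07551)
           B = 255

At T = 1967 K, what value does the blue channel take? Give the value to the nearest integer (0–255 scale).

9

t = 1967/100 = 19.67; the t ≤ 66 branch applies.
B = 138.5·ln(19.67 − 10) − 305.0 = 138.5·ln 9.67 − 305.0 = 138.5·2.2690 − 305.0 = 9.260.
Rounded: 9.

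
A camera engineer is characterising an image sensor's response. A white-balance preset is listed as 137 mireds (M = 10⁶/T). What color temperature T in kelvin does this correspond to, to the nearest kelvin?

T = 10⁶ / 137 = 7299.27 K → 7299 K.

7299 K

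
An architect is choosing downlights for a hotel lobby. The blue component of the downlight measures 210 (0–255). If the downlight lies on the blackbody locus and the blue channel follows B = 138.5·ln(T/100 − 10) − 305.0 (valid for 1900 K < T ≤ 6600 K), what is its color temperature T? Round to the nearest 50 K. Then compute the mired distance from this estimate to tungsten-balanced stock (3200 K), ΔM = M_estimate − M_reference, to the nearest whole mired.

-116 mireds

ln(t − 10) = (210 + 305.0) / 138.5 = 3.7184.
t − 10 = e^3.7184 = 41.199, so t = 51.199.
T = 100·t = 5120 K → 5100 K to the nearest 50 K.
M_estimate = 10⁶/5100 = 196.08; M_reference = 10⁶/3200 = 312.50.
ΔM = 196.08 − 312.50 = -116.42 → -116 mireds.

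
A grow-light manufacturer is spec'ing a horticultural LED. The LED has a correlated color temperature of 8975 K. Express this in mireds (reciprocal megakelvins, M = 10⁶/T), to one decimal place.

M = 10⁶ / 8975 = 111.421 → 111.4 mireds.

111.4 mireds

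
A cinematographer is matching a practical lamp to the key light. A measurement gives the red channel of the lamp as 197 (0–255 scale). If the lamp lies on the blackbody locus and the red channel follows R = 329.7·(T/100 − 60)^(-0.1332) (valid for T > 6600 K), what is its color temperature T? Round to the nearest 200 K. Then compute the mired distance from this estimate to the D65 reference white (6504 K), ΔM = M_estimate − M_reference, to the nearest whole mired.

-61 mireds

(t − 60)^(-0.1332) = 197/329.7 = 0.59751.
t − 60 = 0.59751^(1/-0.1332) = 0.59751^(-7.508) = 47.761, so t = 107.761.
T = 100·t = 10776 K → 10800 K to the nearest 200 K.
M_estimate = 10⁶/10800 = 92.59; M_reference = 10⁶/6504 = 153.75.
ΔM = 92.59 − 153.75 = -61.16 → -61 mireds.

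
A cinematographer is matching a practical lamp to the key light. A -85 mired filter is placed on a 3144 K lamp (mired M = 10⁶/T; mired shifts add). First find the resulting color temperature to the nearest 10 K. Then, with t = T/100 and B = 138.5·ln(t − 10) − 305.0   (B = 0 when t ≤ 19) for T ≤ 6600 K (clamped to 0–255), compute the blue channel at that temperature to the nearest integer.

179

M_in = 10⁶/3144 = 318.07; M_out = 318.07 + (-85) = 233.07.
T_out = 10⁶/233.07 = 4290.6 K → 4290 K; t = 42.9.
B = 138.5·ln(42.9 − 10) − 305.0 = 138.5·ln 32.9 − 305.0 = 138.5·3.4935 − 305.0 = 178.846.
Rounded: 179.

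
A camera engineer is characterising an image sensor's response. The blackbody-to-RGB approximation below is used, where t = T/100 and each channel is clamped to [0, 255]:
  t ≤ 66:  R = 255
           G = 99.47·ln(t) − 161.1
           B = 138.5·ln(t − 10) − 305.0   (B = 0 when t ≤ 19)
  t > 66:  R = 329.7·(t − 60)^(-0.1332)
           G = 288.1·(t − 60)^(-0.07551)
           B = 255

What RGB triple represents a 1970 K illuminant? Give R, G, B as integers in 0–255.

t = 1970/100 = 19.7; the t ≤ 66 branch applies.
R = 255 by definition for t ≤ 66.
G = 99.47·ln 19.7 − 161.1 = 99.47·2.9806 − 161.1 = 135.382.
B = 138.5·ln(19.7 − 10) − 305.0 = 138.5·ln 9.7 − 305.0 = 138.5·2.2721 − 305.0 = 9.689.
Rounded: (255, 135, 10).

R=255, G=135, B=10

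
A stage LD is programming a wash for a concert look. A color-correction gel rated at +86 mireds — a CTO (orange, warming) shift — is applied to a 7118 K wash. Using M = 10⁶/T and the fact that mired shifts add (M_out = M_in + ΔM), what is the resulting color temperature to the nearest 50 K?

4400 K

M_in = 10⁶/7118 = 140.49 mireds.
M_out = 140.49 + (+86) = 226.49 mireds.
T_out = 10⁶/226.49 = 4415.2 K → 4400 K.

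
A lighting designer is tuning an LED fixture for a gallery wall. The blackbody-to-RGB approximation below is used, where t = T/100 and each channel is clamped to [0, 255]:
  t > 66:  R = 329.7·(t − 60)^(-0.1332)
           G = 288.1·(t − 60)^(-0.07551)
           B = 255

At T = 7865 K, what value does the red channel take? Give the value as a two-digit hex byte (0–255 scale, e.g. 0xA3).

t = 7865/100 = 78.65; the t > 66 branch applies.
R = 329.7·(78.65 − 60)^(-0.1332) = 329.7·18.65^(-0.1332) = 329.7·0.67724 = 223.288.
Rounded: 223; in hex, 0xDF.

0xDF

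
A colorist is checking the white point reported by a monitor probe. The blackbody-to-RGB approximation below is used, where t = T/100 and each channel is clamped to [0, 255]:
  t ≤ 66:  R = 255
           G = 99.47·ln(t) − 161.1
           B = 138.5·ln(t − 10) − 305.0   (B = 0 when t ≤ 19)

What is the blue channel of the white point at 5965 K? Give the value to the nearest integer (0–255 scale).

236

t = 5965/100 = 59.65; the t ≤ 66 branch applies.
B = 138.5·ln(59.65 − 10) − 305.0 = 138.5·ln 49.65 − 305.0 = 138.5·3.9050 − 305.0 = 235.842.
Rounded: 236.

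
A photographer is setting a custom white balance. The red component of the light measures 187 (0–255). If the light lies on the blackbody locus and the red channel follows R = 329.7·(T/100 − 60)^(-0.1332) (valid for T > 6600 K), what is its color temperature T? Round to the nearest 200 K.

13000 K

(t − 60)^(-0.1332) = 187/329.7 = 0.56718.
t − 60 = 0.56718^(1/-0.1332) = 0.56718^(-7.508) = 70.620, so t = 130.620.
T = 100·t = 13062 K → 13000 K to the nearest 200 K.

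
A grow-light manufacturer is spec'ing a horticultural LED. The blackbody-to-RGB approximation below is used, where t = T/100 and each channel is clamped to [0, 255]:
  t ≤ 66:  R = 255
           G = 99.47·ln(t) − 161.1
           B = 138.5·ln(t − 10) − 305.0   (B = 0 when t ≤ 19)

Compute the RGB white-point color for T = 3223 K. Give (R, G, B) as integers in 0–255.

(255, 184, 125)

t = 3223/100 = 32.23; the t ≤ 66 branch applies.
R = 255 by definition for t ≤ 66.
G = 99.47·ln 32.23 − 161.1 = 99.47·3.4729 − 161.1 = 184.349.
B = 138.5·ln(32.23 − 10) − 305.0 = 138.5·ln 22.23 − 305.0 = 138.5·3.1014 − 305.0 = 124.550.
Rounded: (255, 184, 125).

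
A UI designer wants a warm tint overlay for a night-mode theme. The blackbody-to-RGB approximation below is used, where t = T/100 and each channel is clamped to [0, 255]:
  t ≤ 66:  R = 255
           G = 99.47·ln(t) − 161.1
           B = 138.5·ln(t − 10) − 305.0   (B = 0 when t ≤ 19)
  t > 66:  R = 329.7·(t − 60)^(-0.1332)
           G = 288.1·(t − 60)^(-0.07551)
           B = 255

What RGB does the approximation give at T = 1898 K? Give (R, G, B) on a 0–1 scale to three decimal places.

t = 1898/100 = 18.98; the t ≤ 66 branch applies.
R = 255 by definition for t ≤ 66.
G = 99.47·ln 18.98 − 161.1 = 99.47·2.9434 − 161.1 = 131.679.
t = 18.98 ≤ 19, so B = 0.
Dividing each by 255: (1.0000, 0.5164, 0.0000) → (1.000, 0.516, 0.000).

(1.000, 0.516, 0.000)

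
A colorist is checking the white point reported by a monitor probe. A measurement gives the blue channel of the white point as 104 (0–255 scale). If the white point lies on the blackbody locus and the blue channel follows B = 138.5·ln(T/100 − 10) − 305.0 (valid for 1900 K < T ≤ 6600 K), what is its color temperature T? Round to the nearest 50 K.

2900 K

ln(t − 10) = (104 + 305.0) / 138.5 = 2.9531.
t − 10 = e^2.9531 = 19.165, so t = 29.165.
T = 100·t = 2916 K → 2900 K to the nearest 50 K.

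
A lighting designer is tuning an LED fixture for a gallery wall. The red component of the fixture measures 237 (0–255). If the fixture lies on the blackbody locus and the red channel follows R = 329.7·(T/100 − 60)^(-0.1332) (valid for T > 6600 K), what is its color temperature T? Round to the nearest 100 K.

(t − 60)^(-0.1332) = 237/329.7 = 0.71884.
t − 60 = 0.71884^(1/-0.1332) = 0.71884^(-7.508) = 11.922, so t = 71.922.
T = 100·t = 7192 K → 7200 K to the nearest 100 K.

7200 K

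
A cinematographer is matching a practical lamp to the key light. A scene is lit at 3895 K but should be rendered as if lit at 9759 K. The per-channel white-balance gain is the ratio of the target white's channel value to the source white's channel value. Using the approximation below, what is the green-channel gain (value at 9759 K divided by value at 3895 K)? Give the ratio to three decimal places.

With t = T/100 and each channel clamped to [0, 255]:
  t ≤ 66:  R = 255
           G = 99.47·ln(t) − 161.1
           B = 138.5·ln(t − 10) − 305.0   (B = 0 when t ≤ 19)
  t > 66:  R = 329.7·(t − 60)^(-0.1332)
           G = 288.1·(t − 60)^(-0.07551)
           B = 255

At 3895 K (t = 38.95):
  G = 99.47·ln 38.95 − 161.1 = 99.47·3.6623 − 161.1 = 203.187.
At 9759 K (t = 97.59):
  G = 288.1·(97.59 − 60)^(-0.07551) = 288.1·37.59^(-0.07551) = 288.1·0.76044 = 219.083.
Gain = 219.083 / 203.187 = 1.0782 → 1.078.

1.078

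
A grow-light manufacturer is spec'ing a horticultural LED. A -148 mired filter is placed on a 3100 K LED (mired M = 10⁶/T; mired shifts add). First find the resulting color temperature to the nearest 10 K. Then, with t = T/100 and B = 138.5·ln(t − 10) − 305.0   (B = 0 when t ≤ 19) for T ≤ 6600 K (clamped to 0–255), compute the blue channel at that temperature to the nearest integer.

M_in = 10⁶/3100 = 322.58; M_out = 322.58 + (-148) = 174.58.
T_out = 10⁶/174.58 = 5728.0 K → 5730 K; t = 57.3.
B = 138.5·ln(57.3 − 10) − 305.0 = 138.5·ln 47.3 − 305.0 = 138.5·3.8565 − 305.0 = 229.127.
Rounded: 229.

229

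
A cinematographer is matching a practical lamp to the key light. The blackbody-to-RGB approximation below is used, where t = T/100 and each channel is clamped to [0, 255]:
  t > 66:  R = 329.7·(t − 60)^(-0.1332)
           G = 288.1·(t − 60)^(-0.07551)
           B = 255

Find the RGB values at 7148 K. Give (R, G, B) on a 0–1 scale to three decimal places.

t = 7148/100 = 71.48; the t > 66 branch applies.
R = 329.7·(71.48 − 60)^(-0.1332) = 329.7·11.48^(-0.1332) = 329.7·0.72246 = 238.196.
G = 288.1·(71.48 − 60)^(-0.07551) = 288.1·11.48^(-0.07551) = 288.1·0.83169 = 239.611.
B = 255 by definition for t > 66.
Dividing each by 255: (0.9341, 0.9397, 1.0000) → (0.934, 0.940, 1.000).

(0.934, 0.940, 1.000)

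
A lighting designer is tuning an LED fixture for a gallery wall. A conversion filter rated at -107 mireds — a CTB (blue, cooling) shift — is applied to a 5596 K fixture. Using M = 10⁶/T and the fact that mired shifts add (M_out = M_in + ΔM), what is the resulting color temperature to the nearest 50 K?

M_in = 10⁶/5596 = 178.70 mireds.
M_out = 178.70 + (-107) = 71.70 mireds.
T_out = 10⁶/71.70 = 13947.2 K → 13950 K.

13950 K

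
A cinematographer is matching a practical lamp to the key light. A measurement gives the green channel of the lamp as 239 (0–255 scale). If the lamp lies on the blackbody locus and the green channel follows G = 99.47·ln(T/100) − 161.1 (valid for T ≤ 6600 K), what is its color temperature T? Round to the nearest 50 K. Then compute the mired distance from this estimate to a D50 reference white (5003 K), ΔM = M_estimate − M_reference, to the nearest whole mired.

-21 mireds

ln t = (239 + 161.1) / 99.47 = 4.0223.
t = e^4.0223 = 55.830.
T = 100·t = 5583 K → 5600 K to the nearest 50 K.
M_estimate = 10⁶/5600 = 178.57; M_reference = 10⁶/5003 = 199.88.
ΔM = 178.57 − 199.88 = -21.31 → -21 mireds.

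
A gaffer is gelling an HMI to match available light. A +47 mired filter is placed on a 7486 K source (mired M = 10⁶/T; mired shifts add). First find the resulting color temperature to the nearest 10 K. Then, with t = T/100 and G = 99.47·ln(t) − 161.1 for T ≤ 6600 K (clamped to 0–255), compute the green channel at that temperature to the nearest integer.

M_in = 10⁶/7486 = 133.58; M_out = 133.58 + (+47) = 180.58.
T_out = 10⁶/180.58 = 5537.6 K → 5540 K; t = 55.4.
G = 99.47·ln 55.4 − 161.1 = 99.47·4.0146 − 161.1 = 238.230.
Rounded: 238.

238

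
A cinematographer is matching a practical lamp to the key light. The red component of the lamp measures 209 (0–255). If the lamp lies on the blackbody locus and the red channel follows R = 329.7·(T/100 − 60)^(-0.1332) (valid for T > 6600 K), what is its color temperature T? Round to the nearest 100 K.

(t − 60)^(-0.1332) = 209/329.7 = 0.63391.
t − 60 = 0.63391^(1/-0.1332) = 0.63391^(-7.508) = 30.639, so t = 90.639.
T = 100·t = 9064 K → 9100 K to the nearest 100 K.

9100 K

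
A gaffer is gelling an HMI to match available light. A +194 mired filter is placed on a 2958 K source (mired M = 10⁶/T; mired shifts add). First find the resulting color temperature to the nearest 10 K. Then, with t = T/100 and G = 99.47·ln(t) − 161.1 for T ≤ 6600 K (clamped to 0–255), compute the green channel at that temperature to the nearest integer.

M_in = 10⁶/2958 = 338.07; M_out = 338.07 + (+194) = 532.07.
T_out = 10⁶/532.07 = 1879.5 K → 1880 K; t = 18.8.
G = 99.47·ln 18.8 − 161.1 = 99.47·2.9339 − 161.1 = 130.731.
Rounded: 131.

131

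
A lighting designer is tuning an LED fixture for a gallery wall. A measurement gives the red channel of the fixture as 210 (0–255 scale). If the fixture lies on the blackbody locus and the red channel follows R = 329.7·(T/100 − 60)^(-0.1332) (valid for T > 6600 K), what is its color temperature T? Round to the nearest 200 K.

9000 K

(t − 60)^(-0.1332) = 210/329.7 = 0.63694.
t − 60 = 0.63694^(1/-0.1332) = 0.63694^(-7.508) = 29.561, so t = 89.561.
T = 100·t = 8956 K → 9000 K to the nearest 200 K.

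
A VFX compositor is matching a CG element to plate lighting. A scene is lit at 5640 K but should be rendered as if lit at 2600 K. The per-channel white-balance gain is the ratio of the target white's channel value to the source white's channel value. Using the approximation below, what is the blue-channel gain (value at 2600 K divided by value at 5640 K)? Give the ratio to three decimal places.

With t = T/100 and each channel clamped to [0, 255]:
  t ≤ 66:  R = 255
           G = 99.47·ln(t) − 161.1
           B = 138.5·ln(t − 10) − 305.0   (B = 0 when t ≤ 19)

At 5640 K (t = 56.4):
  B = 138.5·ln(56.4 − 10) − 305.0 = 138.5·ln 46.4 − 305.0 = 138.5·3.8373 − 305.0 = 226.466.
At 2600 K (t = 26):
  B = 138.5·ln(26 − 10) − 305.0 = 138.5·ln 16 − 305.0 = 138.5·2.7726 − 305.0 = 79.004.
Gain = 79.004 / 226.466 = 0.3489 → 0.349.

0.349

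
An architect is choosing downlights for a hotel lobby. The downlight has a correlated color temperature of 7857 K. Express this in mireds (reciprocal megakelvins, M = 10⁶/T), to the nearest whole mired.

M = 10⁶ / 7857 = 127.275 → 127 mireds.

127 mireds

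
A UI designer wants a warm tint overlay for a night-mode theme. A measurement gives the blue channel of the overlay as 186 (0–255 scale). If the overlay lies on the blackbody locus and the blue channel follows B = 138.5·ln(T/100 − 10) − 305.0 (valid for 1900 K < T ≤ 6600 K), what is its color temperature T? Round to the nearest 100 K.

4500 K

ln(t − 10) = (186 + 305.0) / 138.5 = 3.5451.
t − 10 = e^3.5451 = 34.644, so t = 44.644.
T = 100·t = 4464 K → 4500 K to the nearest 100 K.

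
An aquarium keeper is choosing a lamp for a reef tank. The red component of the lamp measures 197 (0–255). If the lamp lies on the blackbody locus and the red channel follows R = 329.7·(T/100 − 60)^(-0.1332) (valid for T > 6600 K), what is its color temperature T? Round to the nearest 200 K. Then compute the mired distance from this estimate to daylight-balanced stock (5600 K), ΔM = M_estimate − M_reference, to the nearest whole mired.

(t − 60)^(-0.1332) = 197/329.7 = 0.59751.
t − 60 = 0.59751^(1/-0.1332) = 0.59751^(-7.508) = 47.761, so t = 107.761.
T = 100·t = 10776 K → 10800 K to the nearest 200 K.
M_estimate = 10⁶/10800 = 92.59; M_reference = 10⁶/5600 = 178.57.
ΔM = 92.59 − 178.57 = -85.98 → -86 mireds.

-86 mireds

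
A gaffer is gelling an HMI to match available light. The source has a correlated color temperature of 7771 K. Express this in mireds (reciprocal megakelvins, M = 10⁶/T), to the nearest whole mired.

129 mireds

M = 10⁶ / 7771 = 128.684 → 129 mireds.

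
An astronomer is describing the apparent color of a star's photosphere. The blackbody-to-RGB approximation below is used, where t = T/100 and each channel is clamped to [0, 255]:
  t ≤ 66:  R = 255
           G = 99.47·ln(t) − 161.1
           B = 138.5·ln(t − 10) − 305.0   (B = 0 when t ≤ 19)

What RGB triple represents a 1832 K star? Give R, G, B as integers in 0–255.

t = 1832/100 = 18.32; the t ≤ 66 branch applies.
R = 255 by definition for t ≤ 66.
G = 99.47·ln 18.32 − 161.1 = 99.47·2.9080 − 161.1 = 128.158.
t = 18.32 ≤ 19, so B = 0.
Rounded: (255, 128, 0).

R=255, G=128, B=0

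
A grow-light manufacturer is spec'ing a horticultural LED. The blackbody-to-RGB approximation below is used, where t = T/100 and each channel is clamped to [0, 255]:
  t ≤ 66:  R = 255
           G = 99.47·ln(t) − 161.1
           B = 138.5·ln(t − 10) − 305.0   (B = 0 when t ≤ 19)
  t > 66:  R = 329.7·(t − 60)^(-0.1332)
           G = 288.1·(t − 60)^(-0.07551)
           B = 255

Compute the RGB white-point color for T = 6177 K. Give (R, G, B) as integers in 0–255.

t = 6177/100 = 61.77; the t ≤ 66 branch applies.
R = 255 by definition for t ≤ 66.
G = 99.47·ln 61.77 − 161.1 = 99.47·4.1234 − 161.1 = 249.056.
B = 138.5·ln(61.77 − 10) − 305.0 = 138.5·ln 51.77 − 305.0 = 138.5·3.9468 − 305.0 = 241.633.
Rounded: (255, 249, 242).

(255, 249, 242)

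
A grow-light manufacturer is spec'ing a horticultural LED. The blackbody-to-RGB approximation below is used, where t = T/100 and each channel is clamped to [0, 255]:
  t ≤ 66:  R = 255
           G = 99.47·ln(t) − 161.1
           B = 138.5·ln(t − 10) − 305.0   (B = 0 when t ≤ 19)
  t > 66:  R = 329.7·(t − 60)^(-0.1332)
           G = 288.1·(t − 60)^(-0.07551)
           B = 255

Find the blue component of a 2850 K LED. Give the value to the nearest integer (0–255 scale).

99

t = 2850/100 = 28.5; the t ≤ 66 branch applies.
B = 138.5·ln(28.5 − 10) − 305.0 = 138.5·ln 18.5 − 305.0 = 138.5·2.9178 − 305.0 = 99.111.
Rounded: 99.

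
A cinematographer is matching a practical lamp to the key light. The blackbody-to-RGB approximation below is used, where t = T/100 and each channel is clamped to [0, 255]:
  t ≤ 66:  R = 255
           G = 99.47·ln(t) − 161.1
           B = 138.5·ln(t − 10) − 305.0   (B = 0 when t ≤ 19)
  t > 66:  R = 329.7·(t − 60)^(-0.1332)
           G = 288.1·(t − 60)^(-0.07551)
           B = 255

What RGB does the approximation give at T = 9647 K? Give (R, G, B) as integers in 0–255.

(204, 220, 255)

t = 9647/100 = 96.47; the t > 66 branch applies.
R = 329.7·(96.47 − 60)^(-0.1332) = 329.7·36.47^(-0.1332) = 329.7·0.61937 = 204.206.
G = 288.1·(96.47 − 60)^(-0.07551) = 288.1·36.47^(-0.07551) = 288.1·0.76218 = 219.584.
B = 255 by definition for t > 66.
Rounded: (204, 220, 255).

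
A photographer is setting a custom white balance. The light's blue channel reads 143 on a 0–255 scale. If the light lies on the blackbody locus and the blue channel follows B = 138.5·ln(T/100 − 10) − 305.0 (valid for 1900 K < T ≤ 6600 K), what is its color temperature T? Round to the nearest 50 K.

3550 K

ln(t − 10) = (143 + 305.0) / 138.5 = 3.2347.
t − 10 = e^3.2347 = 25.398, so t = 35.398.
T = 100·t = 3540 K → 3550 K to the nearest 50 K.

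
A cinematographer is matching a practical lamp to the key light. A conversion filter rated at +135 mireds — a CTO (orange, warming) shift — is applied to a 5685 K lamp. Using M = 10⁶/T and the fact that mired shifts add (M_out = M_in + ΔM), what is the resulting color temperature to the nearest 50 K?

3200 K

M_in = 10⁶/5685 = 175.90 mireds.
M_out = 175.90 + (+135) = 310.90 mireds.
T_out = 10⁶/310.90 = 3216.5 K → 3200 K.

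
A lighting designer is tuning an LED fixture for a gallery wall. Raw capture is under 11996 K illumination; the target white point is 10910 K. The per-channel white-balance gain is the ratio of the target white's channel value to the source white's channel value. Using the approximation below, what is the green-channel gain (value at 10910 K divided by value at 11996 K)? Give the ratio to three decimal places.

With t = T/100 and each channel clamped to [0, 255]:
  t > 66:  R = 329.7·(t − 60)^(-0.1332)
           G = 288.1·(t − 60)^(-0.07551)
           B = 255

At 11996 K (t = 119.96):
  G = 288.1·(119.96 − 60)^(-0.07551) = 288.1·59.96^(-0.07551) = 288.1·0.73410 = 211.493.
At 10910 K (t = 109.1):
  G = 288.1·(109.1 − 60)^(-0.07551) = 288.1·49.1^(-0.07551) = 288.1·0.74526 = 214.709.
Gain = 214.709 / 211.493 = 1.0152 → 1.015.

1.015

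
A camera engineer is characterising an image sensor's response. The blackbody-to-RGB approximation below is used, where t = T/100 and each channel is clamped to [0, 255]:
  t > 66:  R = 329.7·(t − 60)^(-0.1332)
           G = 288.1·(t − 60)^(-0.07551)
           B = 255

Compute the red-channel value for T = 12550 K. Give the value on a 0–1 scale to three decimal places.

t = 12550/100 = 125.5; the t > 66 branch applies.
R = 329.7·(125.5 − 60)^(-0.1332) = 329.7·65.5^(-0.1332) = 329.7·0.57290 = 188.884.
On a 0–1 scale: 188.884/255 = 0.7407 → 0.741.

0.741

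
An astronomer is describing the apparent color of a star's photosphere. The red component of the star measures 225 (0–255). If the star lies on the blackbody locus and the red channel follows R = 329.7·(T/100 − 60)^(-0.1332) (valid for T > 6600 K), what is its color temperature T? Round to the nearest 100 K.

7800 K

(t − 60)^(-0.1332) = 225/329.7 = 0.68244.
t − 60 = 0.68244^(1/-0.1332) = 0.68244^(-7.508) = 17.610, so t = 77.610.
T = 100·t = 7761 K → 7800 K to the nearest 100 K.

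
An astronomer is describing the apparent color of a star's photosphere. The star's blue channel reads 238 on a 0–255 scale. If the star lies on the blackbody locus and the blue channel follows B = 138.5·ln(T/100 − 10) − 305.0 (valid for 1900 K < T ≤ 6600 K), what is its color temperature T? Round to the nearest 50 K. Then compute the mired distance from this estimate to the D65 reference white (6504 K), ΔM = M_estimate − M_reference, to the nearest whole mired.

+12 mireds

ln(t − 10) = (238 + 305.0) / 138.5 = 3.9206.
t − 10 = e^3.9206 = 50.430, so t = 60.430.
T = 100·t = 6043 K → 6050 K to the nearest 50 K.
M_estimate = 10⁶/6050 = 165.29; M_reference = 10⁶/6504 = 153.75.
ΔM = 165.29 − 153.75 = 11.54 → +12 mireds.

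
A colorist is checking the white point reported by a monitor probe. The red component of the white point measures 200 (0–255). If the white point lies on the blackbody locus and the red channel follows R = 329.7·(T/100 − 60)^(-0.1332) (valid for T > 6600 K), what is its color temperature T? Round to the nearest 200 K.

(t − 60)^(-0.1332) = 200/329.7 = 0.60661.
t − 60 = 0.60661^(1/-0.1332) = 0.60661^(-7.508) = 42.638, so t = 102.638.
T = 100·t = 10264 K → 10200 K to the nearest 200 K.

10200 K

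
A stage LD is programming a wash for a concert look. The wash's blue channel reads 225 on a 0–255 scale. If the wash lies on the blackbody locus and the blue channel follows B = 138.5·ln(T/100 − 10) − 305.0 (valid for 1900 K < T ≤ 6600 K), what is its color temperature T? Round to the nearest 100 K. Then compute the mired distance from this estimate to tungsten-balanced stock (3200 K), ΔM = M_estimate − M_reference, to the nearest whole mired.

-134 mireds

ln(t − 10) = (225 + 305.0) / 138.5 = 3.8267.
t − 10 = e^3.8267 = 45.911, so t = 55.911.
T = 100·t = 5591 K → 5600 K to the nearest 100 K.
M_estimate = 10⁶/5600 = 178.57; M_reference = 10⁶/3200 = 312.50.
ΔM = 178.57 − 312.50 = -133.93 → -134 mireds.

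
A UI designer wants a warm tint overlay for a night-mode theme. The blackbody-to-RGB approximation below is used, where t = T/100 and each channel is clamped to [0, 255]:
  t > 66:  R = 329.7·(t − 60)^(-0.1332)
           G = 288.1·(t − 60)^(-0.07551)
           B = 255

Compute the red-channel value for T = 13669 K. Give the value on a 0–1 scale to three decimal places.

0.725

t = 13669/100 = 136.69; the t > 66 branch applies.
R = 329.7·(136.69 − 60)^(-0.1332) = 329.7·76.69^(-0.1332) = 329.7·0.56099 = 184.957.
On a 0–1 scale: 184.957/255 = 0.7253 → 0.725.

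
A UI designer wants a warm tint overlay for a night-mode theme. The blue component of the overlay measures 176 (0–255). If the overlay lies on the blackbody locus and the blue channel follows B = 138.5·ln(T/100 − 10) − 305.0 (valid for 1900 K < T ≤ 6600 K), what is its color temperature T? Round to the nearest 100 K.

4200 K

ln(t − 10) = (176 + 305.0) / 138.5 = 3.4729.
t − 10 = e^3.4729 = 32.231, so t = 42.231.
T = 100·t = 4223 K → 4200 K to the nearest 100 K.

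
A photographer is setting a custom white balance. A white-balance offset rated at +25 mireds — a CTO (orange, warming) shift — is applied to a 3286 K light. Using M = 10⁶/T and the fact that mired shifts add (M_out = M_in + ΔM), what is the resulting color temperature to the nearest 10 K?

3040 K

M_in = 10⁶/3286 = 304.32 mireds.
M_out = 304.32 + (+25) = 329.32 mireds.
T_out = 10⁶/329.32 = 3036.5 K → 3040 K.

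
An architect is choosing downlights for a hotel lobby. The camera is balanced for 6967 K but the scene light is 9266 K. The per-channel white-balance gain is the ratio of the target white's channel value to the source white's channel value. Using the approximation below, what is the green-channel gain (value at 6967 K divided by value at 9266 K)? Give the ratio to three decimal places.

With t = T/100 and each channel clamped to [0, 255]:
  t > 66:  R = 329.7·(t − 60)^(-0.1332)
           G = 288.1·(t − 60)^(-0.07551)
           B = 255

1.096

At 9266 K (t = 92.66):
  G = 288.1·(92.66 − 60)^(-0.07551) = 288.1·32.66^(-0.07551) = 288.1·0.76856 = 221.422.
At 6967 K (t = 69.67):
  G = 288.1·(69.67 − 60)^(-0.07551) = 288.1·9.67^(-0.07551) = 288.1·0.84254 = 242.736.
Gain = 242.736 / 221.422 = 1.0963 → 1.096.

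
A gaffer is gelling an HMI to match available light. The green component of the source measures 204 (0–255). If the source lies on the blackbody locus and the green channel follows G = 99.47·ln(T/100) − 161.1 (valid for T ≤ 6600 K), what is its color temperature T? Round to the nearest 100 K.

ln t = (204 + 161.1) / 99.47 = 3.6705.
t = e^3.6705 = 39.270.
T = 100·t = 3927 K → 3900 K to the nearest 100 K.

3900 K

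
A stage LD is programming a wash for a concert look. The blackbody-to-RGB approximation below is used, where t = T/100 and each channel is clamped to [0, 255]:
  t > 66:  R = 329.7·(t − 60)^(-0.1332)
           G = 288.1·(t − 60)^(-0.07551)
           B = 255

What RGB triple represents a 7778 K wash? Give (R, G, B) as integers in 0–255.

(225, 232, 255)

t = 7778/100 = 77.78; the t > 66 branch applies.
R = 329.7·(77.78 − 60)^(-0.1332) = 329.7·17.78^(-0.1332) = 329.7·0.68157 = 224.713.
G = 288.1·(77.78 − 60)^(-0.07551) = 288.1·17.78^(-0.07551) = 288.1·0.80467 = 231.825.
B = 255 by definition for t > 66.
Rounded: (225, 232, 255).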